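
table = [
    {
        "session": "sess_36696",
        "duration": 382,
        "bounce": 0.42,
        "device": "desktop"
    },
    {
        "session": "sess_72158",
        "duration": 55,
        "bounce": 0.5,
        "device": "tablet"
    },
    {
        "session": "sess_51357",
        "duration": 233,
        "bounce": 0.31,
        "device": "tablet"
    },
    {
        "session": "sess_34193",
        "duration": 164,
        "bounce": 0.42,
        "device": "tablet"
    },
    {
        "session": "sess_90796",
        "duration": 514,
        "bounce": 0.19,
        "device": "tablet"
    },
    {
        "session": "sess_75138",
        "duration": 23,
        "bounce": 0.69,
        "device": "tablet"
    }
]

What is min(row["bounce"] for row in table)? 0.19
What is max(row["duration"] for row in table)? 514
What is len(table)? 6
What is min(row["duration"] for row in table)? 23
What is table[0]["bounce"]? 0.42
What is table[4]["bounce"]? 0.19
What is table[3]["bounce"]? 0.42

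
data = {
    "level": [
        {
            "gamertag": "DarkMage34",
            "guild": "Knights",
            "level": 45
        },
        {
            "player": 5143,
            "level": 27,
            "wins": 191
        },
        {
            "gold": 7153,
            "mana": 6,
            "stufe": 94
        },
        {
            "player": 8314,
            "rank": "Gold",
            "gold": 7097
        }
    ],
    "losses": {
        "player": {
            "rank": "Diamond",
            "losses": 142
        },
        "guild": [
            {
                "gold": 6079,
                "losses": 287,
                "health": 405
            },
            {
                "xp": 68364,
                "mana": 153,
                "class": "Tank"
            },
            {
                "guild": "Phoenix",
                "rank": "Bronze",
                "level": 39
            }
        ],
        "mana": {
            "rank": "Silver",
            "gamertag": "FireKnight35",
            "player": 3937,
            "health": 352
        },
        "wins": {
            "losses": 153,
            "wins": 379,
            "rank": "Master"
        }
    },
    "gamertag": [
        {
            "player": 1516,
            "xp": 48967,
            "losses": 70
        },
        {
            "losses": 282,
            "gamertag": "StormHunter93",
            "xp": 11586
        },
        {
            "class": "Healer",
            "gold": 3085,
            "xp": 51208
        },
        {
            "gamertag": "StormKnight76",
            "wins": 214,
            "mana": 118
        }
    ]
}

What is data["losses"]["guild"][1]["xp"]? 68364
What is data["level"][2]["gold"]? 7153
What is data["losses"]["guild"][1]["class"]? "Tank"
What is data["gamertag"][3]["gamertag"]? "StormKnight76"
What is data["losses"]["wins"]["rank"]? "Master"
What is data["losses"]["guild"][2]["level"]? 39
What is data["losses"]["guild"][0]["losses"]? 287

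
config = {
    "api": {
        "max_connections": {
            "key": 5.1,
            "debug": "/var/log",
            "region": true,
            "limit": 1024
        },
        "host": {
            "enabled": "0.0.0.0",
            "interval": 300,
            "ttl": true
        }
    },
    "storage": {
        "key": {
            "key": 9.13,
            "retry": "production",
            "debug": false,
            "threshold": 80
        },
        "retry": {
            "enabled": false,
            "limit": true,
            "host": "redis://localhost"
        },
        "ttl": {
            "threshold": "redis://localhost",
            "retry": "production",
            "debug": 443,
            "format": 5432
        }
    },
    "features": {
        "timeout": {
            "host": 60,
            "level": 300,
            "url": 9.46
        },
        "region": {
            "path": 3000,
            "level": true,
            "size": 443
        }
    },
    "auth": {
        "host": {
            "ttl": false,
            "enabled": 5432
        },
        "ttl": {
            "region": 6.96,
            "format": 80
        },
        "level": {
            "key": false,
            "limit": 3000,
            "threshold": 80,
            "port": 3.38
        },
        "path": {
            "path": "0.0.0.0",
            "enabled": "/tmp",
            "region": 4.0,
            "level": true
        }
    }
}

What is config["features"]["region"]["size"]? 443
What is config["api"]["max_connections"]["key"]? 5.1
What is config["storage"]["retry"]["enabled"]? False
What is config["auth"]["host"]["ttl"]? False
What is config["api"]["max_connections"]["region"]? True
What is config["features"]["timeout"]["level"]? 300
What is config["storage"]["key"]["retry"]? "production"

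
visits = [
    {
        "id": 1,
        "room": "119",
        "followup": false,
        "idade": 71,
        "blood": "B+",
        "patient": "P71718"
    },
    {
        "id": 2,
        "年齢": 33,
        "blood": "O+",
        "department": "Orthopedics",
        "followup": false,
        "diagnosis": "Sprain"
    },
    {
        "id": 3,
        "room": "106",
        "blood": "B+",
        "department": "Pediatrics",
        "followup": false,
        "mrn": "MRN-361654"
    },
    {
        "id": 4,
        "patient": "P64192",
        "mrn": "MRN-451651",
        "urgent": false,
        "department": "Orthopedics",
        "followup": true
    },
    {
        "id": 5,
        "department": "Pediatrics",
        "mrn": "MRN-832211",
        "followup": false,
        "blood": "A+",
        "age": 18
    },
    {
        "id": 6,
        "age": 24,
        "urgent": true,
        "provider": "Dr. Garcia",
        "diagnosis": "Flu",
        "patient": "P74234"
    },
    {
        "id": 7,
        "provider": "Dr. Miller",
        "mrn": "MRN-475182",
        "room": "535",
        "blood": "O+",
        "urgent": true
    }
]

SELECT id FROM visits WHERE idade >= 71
[1]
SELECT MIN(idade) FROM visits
71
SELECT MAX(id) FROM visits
7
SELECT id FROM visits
[1, 2, 3, 4, 5, 6, 7]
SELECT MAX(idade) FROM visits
71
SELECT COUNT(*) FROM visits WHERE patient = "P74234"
1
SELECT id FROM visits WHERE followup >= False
[1, 2, 3, 4, 5]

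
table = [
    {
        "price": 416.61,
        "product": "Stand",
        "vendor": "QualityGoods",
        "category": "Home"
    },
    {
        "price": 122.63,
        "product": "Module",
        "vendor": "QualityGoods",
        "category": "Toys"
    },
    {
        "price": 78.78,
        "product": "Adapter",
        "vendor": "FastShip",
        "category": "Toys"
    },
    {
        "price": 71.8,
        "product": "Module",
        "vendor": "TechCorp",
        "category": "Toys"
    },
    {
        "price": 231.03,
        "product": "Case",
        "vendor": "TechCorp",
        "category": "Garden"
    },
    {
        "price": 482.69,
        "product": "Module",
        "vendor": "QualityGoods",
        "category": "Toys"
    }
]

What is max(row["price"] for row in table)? 482.69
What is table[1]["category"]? "Toys"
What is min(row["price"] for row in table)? 71.8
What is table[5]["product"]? "Module"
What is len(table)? 6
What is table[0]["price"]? 416.61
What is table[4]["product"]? "Case"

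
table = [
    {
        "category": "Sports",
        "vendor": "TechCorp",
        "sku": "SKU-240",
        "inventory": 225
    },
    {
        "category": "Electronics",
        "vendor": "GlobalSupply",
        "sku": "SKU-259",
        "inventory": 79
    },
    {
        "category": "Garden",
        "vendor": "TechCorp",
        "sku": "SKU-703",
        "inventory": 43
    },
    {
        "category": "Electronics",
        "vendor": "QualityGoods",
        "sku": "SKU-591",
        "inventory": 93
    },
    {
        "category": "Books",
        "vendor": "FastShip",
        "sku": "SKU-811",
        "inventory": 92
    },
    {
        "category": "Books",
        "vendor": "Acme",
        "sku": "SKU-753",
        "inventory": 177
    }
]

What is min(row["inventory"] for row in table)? 43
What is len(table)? 6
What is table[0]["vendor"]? "TechCorp"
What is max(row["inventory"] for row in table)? 225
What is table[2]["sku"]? "SKU-703"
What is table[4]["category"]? "Books"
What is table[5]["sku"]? "SKU-753"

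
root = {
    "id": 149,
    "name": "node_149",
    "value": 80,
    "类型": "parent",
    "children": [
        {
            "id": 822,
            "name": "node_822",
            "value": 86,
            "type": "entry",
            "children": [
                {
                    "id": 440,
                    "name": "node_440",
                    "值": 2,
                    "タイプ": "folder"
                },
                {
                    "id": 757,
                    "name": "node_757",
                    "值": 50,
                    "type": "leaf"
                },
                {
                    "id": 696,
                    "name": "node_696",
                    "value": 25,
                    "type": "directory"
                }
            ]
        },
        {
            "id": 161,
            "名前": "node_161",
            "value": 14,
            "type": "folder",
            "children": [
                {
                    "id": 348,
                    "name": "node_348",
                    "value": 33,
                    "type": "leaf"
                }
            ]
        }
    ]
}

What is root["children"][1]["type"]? "folder"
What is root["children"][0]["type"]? "entry"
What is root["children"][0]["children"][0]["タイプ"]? "folder"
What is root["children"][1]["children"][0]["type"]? "leaf"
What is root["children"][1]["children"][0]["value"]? 33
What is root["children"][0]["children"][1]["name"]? "node_757"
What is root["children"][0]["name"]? "node_822"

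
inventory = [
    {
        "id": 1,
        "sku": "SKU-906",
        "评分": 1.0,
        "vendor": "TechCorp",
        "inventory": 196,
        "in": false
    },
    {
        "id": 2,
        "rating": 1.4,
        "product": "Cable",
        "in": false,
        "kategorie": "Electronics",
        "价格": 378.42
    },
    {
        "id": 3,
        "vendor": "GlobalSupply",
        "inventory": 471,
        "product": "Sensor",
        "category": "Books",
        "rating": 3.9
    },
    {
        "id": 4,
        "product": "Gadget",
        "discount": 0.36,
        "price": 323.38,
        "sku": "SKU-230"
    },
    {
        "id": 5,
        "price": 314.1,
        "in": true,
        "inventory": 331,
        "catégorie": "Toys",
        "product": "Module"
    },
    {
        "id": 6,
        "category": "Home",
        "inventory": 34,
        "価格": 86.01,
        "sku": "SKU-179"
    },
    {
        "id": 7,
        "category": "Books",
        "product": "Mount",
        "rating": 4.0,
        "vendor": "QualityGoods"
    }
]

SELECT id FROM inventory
[1, 2, 3, 4, 5, 6, 7]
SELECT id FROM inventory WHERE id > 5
[6, 7]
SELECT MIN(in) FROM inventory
False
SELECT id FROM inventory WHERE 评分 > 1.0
[]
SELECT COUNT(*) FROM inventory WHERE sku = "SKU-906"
1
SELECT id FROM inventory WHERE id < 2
[1]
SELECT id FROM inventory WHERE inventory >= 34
[1, 3, 5, 6]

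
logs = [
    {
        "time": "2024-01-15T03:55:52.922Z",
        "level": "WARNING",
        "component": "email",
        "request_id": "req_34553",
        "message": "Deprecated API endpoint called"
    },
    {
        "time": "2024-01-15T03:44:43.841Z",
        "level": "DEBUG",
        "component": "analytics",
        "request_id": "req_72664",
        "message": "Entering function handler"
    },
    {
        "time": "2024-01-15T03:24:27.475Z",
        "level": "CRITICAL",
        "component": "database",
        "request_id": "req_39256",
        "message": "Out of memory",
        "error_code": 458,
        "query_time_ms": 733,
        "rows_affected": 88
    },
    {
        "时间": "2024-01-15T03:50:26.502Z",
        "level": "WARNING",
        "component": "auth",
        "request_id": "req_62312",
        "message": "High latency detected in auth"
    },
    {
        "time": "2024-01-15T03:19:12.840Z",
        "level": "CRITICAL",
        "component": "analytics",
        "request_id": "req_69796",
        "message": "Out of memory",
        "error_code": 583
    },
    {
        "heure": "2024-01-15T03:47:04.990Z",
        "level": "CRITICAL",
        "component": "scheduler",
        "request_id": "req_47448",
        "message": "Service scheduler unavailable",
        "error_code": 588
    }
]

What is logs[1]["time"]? "2024-01-15T03:44:43.841Z"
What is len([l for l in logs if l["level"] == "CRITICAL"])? 3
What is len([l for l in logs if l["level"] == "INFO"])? 0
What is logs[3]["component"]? "auth"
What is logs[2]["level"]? "CRITICAL"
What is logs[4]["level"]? "CRITICAL"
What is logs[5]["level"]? "CRITICAL"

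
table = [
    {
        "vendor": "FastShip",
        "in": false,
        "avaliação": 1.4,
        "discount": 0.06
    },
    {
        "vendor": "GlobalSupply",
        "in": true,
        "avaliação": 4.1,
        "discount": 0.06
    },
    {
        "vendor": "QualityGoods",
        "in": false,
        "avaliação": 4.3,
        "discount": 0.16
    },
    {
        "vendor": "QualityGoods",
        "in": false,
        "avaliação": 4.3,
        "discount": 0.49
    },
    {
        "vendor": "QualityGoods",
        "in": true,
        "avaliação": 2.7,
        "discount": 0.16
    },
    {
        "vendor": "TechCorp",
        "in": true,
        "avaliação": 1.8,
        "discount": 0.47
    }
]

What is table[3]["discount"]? 0.49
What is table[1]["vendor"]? "GlobalSupply"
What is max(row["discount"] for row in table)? 0.49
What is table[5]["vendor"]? "TechCorp"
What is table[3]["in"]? False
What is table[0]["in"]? False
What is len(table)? 6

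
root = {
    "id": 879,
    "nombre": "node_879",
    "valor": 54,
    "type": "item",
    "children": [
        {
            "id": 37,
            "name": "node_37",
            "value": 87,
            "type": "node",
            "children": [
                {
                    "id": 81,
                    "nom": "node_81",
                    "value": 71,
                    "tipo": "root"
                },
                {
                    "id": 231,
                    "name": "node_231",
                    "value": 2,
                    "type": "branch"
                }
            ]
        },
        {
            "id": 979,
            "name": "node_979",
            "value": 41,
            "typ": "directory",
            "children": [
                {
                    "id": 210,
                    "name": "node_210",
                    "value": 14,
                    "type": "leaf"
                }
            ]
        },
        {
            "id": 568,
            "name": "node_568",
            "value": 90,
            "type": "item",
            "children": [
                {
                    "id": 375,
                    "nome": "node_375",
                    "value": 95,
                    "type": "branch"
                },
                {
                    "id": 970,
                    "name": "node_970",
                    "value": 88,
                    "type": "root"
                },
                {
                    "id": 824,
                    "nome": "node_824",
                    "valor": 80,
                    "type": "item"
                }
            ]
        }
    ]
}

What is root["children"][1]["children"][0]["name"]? "node_210"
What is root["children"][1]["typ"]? "directory"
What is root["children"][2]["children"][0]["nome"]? "node_375"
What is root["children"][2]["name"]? "node_568"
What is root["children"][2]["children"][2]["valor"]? 80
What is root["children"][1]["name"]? "node_979"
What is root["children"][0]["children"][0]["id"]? 81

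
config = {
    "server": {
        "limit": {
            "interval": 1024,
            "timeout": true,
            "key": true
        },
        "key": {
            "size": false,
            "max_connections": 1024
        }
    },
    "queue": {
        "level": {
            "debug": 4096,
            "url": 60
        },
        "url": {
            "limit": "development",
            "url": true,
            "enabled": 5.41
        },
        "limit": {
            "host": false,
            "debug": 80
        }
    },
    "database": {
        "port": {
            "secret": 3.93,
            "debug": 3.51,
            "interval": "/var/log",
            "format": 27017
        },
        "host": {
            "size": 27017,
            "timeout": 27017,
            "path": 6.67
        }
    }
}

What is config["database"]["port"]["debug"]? 3.51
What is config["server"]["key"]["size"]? False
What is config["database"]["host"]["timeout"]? 27017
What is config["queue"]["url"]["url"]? True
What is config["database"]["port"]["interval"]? "/var/log"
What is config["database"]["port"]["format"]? 27017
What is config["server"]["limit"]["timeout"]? True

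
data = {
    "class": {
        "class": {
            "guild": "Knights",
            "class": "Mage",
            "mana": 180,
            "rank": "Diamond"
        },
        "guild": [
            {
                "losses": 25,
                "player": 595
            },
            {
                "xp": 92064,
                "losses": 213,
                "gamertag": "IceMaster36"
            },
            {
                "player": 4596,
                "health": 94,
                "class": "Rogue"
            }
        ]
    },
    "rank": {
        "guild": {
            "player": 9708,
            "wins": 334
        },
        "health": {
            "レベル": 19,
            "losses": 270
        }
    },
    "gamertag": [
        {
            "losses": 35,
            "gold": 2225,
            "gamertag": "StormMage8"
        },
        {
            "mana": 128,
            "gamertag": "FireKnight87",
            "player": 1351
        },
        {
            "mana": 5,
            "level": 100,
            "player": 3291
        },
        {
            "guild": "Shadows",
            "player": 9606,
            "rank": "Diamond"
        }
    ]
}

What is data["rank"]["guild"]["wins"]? 334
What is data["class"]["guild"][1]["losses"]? 213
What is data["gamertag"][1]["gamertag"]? "FireKnight87"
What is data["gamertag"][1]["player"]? 1351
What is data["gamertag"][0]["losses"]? 35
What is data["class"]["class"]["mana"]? 180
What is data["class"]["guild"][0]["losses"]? 25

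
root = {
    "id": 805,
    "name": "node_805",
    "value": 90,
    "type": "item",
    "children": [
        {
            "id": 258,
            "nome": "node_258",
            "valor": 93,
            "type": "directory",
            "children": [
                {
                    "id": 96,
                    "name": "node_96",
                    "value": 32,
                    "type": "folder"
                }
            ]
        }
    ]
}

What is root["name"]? "node_805"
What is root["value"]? 90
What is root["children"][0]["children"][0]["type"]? "folder"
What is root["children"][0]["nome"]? "node_258"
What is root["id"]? 805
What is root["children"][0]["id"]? 258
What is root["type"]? "item"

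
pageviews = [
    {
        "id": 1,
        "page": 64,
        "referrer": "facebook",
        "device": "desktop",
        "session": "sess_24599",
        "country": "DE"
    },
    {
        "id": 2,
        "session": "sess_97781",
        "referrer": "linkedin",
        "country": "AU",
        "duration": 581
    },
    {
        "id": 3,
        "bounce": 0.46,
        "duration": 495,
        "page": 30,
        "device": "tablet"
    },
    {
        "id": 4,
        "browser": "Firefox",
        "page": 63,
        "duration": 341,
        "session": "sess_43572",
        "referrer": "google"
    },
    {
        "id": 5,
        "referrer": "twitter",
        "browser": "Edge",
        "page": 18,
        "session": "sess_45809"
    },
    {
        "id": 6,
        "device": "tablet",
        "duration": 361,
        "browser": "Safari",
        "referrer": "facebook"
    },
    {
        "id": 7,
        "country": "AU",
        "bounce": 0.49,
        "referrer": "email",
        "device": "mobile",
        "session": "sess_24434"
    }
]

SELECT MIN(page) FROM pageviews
18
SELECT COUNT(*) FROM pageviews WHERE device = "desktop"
1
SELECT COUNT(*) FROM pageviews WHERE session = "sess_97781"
1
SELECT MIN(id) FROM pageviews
1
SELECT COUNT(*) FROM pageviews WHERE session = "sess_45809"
1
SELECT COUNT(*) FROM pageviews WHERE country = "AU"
2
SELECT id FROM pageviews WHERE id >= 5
[5, 6, 7]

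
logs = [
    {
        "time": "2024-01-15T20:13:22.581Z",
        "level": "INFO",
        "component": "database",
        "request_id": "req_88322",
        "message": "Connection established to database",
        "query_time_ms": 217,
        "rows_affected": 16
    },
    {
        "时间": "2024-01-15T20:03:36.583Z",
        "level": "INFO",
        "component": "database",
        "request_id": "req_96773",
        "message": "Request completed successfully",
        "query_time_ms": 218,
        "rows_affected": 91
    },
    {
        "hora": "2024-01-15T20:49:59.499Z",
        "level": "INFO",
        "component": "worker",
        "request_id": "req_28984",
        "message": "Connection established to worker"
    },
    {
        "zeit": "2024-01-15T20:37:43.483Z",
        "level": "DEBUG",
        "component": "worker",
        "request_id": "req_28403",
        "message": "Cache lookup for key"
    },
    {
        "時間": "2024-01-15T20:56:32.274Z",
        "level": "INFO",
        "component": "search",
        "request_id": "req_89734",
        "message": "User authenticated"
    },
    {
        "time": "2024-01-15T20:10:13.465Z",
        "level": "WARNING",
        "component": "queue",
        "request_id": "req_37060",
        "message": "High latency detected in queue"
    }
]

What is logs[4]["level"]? "INFO"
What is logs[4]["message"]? "User authenticated"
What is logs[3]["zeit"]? "2024-01-15T20:37:43.483Z"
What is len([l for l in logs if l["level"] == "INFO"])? 4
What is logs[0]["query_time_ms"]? 217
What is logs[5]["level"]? "WARNING"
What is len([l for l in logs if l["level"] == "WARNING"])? 1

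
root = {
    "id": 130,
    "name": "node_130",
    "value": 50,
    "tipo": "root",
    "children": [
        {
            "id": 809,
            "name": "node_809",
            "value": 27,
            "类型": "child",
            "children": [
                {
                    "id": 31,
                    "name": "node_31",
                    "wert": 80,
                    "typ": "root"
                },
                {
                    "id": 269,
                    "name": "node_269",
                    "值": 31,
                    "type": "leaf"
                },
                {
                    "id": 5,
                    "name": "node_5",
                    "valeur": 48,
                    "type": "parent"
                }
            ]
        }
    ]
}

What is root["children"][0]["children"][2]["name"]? "node_5"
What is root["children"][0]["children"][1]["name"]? "node_269"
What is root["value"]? 50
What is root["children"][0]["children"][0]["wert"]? 80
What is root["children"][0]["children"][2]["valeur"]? 48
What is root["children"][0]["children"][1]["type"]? "leaf"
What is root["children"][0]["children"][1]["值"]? 31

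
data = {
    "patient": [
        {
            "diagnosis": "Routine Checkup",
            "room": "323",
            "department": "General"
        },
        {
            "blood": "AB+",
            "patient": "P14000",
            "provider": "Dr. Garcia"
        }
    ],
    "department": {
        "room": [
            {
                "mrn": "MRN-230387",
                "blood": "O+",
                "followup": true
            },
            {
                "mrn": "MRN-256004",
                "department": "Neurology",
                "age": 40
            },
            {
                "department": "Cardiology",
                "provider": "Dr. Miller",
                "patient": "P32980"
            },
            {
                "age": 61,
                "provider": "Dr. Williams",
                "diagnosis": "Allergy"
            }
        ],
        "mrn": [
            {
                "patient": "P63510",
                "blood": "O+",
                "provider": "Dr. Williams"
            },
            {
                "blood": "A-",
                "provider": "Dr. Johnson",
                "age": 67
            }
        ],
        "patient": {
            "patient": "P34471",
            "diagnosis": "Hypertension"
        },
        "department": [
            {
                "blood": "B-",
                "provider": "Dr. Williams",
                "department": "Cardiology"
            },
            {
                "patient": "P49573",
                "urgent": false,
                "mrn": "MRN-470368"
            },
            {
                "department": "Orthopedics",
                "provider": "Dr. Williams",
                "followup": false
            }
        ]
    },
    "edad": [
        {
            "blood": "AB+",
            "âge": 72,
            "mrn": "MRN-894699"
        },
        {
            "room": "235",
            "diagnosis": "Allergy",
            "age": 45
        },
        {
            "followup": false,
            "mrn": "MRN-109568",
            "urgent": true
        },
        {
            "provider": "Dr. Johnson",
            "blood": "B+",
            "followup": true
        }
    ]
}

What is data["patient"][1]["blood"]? "AB+"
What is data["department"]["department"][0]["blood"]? "B-"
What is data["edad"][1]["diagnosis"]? "Allergy"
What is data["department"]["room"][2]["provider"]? "Dr. Miller"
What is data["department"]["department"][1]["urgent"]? False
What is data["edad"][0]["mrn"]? "MRN-894699"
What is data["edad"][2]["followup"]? False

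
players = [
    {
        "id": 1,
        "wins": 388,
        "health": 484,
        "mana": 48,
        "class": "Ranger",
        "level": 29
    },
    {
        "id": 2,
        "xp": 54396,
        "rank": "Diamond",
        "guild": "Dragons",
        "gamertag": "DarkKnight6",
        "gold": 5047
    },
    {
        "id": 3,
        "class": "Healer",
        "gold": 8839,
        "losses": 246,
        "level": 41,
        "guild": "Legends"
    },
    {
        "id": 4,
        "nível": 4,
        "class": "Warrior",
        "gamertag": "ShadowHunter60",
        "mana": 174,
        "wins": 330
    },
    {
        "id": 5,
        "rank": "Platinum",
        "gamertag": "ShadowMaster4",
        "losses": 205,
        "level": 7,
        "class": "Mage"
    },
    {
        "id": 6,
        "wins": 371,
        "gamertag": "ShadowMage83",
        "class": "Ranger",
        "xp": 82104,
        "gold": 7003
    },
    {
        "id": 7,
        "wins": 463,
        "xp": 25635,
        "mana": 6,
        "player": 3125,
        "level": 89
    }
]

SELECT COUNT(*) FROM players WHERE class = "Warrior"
1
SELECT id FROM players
[1, 2, 3, 4, 5, 6, 7]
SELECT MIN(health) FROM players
484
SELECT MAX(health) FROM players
484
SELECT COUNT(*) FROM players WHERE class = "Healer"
1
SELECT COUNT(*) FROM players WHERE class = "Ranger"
2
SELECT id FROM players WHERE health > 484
[]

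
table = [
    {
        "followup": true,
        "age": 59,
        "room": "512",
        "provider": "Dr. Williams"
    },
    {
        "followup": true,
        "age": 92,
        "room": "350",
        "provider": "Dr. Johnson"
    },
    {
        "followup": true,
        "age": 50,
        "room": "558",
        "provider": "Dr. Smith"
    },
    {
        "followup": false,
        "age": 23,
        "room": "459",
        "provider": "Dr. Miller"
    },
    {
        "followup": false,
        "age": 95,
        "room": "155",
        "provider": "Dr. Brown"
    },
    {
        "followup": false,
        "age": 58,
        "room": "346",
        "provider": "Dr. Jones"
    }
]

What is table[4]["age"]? 95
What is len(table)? 6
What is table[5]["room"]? "346"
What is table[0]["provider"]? "Dr. Williams"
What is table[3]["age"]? 23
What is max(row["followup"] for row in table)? True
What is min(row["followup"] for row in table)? False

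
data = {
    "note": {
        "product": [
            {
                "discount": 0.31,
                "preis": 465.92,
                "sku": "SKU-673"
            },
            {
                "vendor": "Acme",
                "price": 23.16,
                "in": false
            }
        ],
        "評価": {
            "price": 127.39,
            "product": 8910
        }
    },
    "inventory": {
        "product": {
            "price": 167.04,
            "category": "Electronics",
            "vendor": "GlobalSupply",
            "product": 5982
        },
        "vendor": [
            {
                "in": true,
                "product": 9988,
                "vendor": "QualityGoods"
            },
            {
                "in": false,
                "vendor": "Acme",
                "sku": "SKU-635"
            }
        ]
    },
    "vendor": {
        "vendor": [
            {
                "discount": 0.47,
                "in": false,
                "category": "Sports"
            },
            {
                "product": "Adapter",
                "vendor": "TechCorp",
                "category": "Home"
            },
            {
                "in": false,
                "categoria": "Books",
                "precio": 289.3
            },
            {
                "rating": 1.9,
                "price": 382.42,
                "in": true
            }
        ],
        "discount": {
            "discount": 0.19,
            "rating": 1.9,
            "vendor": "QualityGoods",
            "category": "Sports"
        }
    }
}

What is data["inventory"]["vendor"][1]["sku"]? "SKU-635"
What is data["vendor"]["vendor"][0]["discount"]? 0.47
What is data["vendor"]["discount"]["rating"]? 1.9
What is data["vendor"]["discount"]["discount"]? 0.19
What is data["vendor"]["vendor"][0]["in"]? False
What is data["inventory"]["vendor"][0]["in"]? True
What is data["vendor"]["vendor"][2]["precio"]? 289.3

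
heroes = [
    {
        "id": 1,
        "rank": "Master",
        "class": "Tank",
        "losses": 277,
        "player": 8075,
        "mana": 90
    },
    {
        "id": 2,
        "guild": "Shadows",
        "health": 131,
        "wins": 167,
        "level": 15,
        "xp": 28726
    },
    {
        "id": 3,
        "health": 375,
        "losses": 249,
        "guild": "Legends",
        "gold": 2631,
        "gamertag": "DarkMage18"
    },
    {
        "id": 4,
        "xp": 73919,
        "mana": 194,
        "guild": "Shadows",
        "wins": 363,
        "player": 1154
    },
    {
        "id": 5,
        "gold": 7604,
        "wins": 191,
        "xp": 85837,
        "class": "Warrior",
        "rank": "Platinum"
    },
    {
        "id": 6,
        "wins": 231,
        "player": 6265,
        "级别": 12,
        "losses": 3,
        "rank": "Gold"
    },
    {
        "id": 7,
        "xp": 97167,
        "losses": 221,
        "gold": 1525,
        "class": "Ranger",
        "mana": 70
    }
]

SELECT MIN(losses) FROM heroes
3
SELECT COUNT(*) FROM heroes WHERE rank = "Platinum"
1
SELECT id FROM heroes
[1, 2, 3, 4, 5, 6, 7]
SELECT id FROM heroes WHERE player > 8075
[]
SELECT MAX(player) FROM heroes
8075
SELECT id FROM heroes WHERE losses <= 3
[6]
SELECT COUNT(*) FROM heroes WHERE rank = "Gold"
1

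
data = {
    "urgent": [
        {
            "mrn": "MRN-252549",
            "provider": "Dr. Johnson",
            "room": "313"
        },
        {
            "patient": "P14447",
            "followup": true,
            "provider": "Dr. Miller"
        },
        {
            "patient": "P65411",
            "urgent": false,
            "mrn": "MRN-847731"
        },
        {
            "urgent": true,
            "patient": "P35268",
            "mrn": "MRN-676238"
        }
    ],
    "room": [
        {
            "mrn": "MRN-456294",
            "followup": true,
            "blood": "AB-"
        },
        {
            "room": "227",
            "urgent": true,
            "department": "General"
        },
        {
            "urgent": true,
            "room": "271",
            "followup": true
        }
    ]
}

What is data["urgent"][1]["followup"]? True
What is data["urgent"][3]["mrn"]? "MRN-676238"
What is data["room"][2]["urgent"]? True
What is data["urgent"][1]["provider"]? "Dr. Miller"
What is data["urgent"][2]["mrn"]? "MRN-847731"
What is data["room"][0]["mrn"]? "MRN-456294"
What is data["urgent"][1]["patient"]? "P14447"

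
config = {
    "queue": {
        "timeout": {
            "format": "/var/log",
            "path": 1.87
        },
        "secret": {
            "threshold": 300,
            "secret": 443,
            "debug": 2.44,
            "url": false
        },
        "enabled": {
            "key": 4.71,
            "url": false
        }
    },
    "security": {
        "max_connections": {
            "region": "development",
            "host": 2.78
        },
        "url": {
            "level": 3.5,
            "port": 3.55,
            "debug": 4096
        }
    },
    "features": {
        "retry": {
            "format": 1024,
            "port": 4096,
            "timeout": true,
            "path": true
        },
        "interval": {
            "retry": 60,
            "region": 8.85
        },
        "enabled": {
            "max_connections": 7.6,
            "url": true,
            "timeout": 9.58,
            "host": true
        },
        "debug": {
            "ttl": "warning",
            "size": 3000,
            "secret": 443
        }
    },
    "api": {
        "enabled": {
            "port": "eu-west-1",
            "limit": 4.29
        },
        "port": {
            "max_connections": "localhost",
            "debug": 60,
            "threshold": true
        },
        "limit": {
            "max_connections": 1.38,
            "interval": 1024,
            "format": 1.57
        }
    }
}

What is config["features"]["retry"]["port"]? 4096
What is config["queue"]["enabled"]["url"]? False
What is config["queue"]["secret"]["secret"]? 443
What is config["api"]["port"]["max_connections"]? "localhost"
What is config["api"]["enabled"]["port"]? "eu-west-1"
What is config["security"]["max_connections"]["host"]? 2.78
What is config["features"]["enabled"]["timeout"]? 9.58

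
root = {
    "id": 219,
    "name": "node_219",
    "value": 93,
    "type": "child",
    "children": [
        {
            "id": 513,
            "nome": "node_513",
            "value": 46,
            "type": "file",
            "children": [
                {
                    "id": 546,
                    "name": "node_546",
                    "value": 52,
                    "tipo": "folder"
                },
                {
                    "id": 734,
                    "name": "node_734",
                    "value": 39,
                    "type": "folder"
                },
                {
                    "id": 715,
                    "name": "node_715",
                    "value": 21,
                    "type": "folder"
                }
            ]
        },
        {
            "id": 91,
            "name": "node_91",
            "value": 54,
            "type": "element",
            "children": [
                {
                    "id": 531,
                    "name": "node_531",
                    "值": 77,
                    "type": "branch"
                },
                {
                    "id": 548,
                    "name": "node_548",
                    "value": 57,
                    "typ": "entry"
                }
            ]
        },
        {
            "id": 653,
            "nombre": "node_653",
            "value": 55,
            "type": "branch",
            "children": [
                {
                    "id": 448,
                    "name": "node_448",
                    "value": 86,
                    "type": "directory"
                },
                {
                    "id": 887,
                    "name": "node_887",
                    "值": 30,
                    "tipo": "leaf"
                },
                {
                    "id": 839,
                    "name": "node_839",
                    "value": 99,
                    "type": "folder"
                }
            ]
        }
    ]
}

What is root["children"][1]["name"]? "node_91"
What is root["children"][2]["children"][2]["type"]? "folder"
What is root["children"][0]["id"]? 513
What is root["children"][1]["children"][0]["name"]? "node_531"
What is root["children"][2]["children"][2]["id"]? 839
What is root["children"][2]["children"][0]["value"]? 86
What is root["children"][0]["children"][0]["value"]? 52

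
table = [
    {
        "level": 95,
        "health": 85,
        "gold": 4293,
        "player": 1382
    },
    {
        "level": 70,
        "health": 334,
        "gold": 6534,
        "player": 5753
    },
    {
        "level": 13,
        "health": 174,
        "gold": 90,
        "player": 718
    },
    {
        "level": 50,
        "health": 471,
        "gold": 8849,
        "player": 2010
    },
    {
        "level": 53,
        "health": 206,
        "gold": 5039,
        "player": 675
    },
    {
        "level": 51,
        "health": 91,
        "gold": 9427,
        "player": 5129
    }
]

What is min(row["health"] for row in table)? 85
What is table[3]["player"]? 2010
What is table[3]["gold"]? 8849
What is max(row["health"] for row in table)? 471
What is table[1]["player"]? 5753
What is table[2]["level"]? 13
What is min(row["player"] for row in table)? 675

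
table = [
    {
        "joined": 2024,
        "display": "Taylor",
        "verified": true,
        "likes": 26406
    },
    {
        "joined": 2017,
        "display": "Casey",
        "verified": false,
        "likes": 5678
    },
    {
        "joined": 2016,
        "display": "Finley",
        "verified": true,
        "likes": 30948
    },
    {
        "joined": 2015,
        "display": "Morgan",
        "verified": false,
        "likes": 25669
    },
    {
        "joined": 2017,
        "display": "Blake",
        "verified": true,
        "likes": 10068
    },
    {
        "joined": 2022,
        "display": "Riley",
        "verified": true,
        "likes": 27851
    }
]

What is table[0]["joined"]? 2024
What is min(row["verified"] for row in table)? False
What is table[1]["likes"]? 5678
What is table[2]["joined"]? 2016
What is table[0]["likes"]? 26406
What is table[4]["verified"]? True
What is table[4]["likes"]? 10068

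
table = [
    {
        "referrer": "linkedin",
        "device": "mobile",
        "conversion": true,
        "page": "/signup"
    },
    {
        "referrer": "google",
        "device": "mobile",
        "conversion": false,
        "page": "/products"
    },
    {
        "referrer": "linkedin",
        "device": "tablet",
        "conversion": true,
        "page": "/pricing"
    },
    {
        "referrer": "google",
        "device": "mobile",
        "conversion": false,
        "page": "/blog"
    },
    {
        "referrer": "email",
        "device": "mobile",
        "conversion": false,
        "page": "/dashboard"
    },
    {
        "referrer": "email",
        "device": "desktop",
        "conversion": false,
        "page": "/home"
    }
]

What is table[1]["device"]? "mobile"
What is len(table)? 6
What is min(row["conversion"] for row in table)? False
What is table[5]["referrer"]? "email"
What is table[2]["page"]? "/pricing"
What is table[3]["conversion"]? False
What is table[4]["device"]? "mobile"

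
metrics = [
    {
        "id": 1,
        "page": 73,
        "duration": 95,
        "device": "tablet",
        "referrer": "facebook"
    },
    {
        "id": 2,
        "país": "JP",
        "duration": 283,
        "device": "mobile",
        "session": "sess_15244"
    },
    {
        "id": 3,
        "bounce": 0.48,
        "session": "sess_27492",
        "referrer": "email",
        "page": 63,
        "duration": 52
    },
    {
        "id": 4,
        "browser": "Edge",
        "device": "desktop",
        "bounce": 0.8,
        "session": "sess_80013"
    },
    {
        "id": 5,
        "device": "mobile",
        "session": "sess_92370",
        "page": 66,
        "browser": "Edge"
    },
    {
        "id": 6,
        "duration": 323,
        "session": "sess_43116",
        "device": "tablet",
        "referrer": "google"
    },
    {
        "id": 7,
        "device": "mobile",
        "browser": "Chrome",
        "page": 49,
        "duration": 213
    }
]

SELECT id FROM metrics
[1, 2, 3, 4, 5, 6, 7]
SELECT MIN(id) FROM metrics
1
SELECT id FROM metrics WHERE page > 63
[1, 5]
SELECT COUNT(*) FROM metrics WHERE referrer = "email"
1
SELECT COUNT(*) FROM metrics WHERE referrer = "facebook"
1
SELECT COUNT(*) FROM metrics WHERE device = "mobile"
3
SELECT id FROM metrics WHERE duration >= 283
[2, 6]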